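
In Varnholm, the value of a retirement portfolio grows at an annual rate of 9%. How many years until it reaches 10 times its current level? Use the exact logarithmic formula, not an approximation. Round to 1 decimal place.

26.7 years

t = ln(10) / ln(1 + 0.09) = 2.3026 / 0.086178 ≈ 26.72.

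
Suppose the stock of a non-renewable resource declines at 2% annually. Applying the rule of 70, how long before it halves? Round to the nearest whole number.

Halving time ≈ 70 / 2 = 35.00 → 35 years.

≈ 35 years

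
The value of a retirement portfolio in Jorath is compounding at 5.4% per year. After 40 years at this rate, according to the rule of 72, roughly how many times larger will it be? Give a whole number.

≈ 8 times

Doubling time ≈ 72/5.4 = 13.33 years.
40/13.33 ≈ 3 doublings, so about 2^3 = 8×.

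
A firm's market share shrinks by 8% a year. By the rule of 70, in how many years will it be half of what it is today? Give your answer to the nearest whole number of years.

Halving time ≈ 70 / 8 = 8.75 → 9 years.

about 9 years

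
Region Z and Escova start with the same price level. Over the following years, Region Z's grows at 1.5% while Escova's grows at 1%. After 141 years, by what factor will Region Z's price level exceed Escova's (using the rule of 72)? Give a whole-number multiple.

Rate gap = 1.5% − 1% = 0.5 points.
The ratio doubles every 72/0.5 ≈ 144.00 years.
141/144.00 ≈ 0.98 doublings → ratio ≈ 2^0.98 ≈ 2.

2 times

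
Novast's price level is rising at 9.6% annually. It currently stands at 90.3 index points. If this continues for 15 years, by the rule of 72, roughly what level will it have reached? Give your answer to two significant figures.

It doubles every 72/9.6 ≈ 7.50 years, so 15 years is 2.00 doublings.
2^2.00 ≈ 4.00; 90.3 × 4.00 ≈ 360 index points.

360 index points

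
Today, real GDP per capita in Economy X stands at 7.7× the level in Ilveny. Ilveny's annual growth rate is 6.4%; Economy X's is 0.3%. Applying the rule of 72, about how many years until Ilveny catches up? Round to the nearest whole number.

roughly 35 years

The growth-rate gap is 6.4% − 0.3% = 6.1 percentage points.
So the ratio between them halves every 72/6.1 ≈ 11.80 years.
A 7.7× gap takes log₂(7.7) ≈ 2.94 halvings to close: 2.94 × 11.80 ≈ 35 years.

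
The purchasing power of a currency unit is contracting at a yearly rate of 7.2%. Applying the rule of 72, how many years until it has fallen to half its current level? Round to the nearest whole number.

roughly 10 years

The rule works in reverse for decay: 72/7.2 ≈ 10.00 years to halve.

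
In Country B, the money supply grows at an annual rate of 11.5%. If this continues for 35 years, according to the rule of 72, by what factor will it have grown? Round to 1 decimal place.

Doubling time ≈ 72/11.5 = 6.26 years.
35 years / 6.26 ≈ 5.59 doublings → factor 2^5.59 ≈ 48.2.

around 48.2 times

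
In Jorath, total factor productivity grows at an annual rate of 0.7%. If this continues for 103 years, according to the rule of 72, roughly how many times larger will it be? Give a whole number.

approximately 2 times

At 0.7% one doubling takes ≈ 102.86 years; 103 years is 1 of them, so ×2.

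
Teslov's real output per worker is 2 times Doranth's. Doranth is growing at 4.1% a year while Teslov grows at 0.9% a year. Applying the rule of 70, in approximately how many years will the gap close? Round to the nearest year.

The growth-rate gap is 4.1% − 0.9% = 3.2 percentage points.
So the ratio between them halves every 70/3.2 ≈ 21.88 years.
A 2 times gap closes after 1 halving: 1 × 21.88 ≈ 22 years.

≈ 22 years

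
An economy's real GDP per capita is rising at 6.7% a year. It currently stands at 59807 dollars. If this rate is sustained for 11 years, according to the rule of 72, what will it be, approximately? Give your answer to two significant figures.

roughly 120000 dollars

Doubling time ≈ 72/6.7 = 10.75 years.
11 years is 11/10.75 ≈ 1.02 doublings, a factor of 2^1.02 ≈ 2.03.
59807 × 2.03 ≈ 120000 dollars.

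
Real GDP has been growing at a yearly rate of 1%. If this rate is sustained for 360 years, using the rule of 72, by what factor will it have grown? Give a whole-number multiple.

At 1% one doubling takes ≈ 72.00 years; 360 years is 5 of them, so ×32.

approximately 32 times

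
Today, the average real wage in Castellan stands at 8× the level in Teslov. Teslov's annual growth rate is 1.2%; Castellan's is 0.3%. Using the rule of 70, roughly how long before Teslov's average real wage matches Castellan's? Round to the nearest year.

What matters is the difference: 0.9 pp.
Rule of 70 on the gap: the ratio halves every 70/0.9 ≈ 77.78 years.
An 8× gap closes after 3 halvings: 3 × 77.78 ≈ 233 years.

≈ 233 years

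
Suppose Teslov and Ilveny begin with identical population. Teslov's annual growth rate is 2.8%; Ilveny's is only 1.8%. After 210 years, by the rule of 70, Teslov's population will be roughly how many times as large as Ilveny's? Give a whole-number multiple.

Rate gap = 2.8% − 1.8% = 1 point.
The ratio doubles every 70/1 ≈ 70.00 years.
210/70.00 ≈ 3.00 doublings → ratio ≈ 2^3.00 ≈ 8.

≈ 8 times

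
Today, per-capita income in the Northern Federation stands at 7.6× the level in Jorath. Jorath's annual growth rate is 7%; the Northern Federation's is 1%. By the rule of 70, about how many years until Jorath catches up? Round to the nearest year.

34 years

Jorath gains on the Northern Federation at 7% − 1% = 6 points a year.
At that relative rate the gap halves every 70/6 ≈ 11.67 years.
A 7.6× gap takes log₂(7.6) ≈ 2.93 halvings to close: 2.93 × 11.67 ≈ 34 years.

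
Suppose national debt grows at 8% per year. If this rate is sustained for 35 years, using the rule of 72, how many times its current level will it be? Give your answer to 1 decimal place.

Doubling time ≈ 72/8 = 9.00 years.
35 years / 9.00 ≈ 3.89 doublings → factor 2^3.89 ≈ 14.8.

approximately 14.8 times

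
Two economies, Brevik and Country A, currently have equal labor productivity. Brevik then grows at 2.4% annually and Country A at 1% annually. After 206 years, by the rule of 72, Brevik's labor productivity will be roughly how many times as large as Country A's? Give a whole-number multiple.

Only the 1.4-point difference matters.
72/1.4 ≈ 51.43 years per doubling of the ratio; 206 years gives 4.01 doublings, so ≈ 16×.

around 16 times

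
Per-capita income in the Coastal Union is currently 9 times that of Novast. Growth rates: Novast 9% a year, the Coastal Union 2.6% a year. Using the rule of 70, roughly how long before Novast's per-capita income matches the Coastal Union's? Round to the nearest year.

35 years

The growth-rate gap is 9% − 2.6% = 6.4 percentage points.
So the ratio between them halves every 70/6.4 ≈ 10.94 years.
A 9 times gap takes log₂(9) ≈ 3.17 halvings to close: 3.17 × 10.94 ≈ 35 years.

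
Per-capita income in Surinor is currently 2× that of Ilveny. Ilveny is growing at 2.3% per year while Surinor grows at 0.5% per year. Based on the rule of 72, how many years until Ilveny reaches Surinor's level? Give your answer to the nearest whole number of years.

Ilveny gains on Surinor at 2.3% − 0.5% = 1.8 points a year.
At that relative rate the gap halves every 72/1.8 ≈ 40.00 years.
A 2× gap closes after 1 halving: 1 × 40.00 ≈ 40 years.

approximately 40 years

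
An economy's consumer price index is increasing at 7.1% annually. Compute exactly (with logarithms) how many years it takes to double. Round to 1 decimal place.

10.1 years

t = ln(2) / ln(1 + 0.071) = 0.6931 / 0.068593 ≈ 10.10.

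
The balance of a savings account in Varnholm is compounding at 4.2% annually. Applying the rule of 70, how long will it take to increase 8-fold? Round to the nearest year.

about 50 years

One doubling takes 70/4.2 = 16.67 years.
8 = 2^3, so 3 doublings → 50 years.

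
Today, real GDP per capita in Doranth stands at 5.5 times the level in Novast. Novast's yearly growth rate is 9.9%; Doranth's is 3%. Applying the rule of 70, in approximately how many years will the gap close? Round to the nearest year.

Novast gains on Doranth at 9.9% − 3% = 6.9 points a year.
At that relative rate the gap halves every 70/6.9 ≈ 10.14 years.
A 5.5 times gap takes log₂(5.5) ≈ 2.46 halvings to close: 2.46 × 10.14 ≈ 25 years.

roughly 25 years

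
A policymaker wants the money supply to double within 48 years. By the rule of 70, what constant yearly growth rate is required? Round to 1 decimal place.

≈ 1.5% per year

70 / 48 ≈ 1.46, so about 1.5% per year.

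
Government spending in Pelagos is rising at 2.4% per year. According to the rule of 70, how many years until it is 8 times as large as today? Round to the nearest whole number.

At 2.4% it doubles every 70/2.4 ≈ 29.17 years.
8 = 2^3, so 3 doublings → 88 years.

approximately 88 years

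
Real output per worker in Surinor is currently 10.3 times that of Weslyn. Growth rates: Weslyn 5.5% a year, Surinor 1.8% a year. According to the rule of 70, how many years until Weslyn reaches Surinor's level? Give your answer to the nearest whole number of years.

about 64 years

What matters is the difference: 3.7 pp.
Rule of 70 on the gap: the ratio halves every 70/3.7 ≈ 18.92 years.
A 10.3 times gap takes log₂(10.3) ≈ 3.36 halvings to close: 3.36 × 18.92 ≈ 64 years.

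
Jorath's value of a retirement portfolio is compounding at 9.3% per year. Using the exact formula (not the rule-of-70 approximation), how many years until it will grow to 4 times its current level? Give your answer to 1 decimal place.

15.6 years

t = ln(4) / ln(1 + 0.093) = 1.3863 / 0.088926 ≈ 15.59.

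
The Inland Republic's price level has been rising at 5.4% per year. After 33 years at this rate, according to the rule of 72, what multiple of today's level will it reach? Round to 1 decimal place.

Doubles every ≈ 13.33 years (72/5.4).
33 years is 2.48 doublings; 2^2.48 ≈ 5.6×.

about 5.6 times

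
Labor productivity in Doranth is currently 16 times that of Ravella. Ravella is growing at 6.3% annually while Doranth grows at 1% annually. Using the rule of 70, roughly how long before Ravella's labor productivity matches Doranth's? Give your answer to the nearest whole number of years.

Ravella gains on Doranth at 6.3% − 1% = 5.3 points a year.
At that relative rate the gap halves every 70/5.3 ≈ 13.21 years.
A 16 times gap closes after 4 halvings: 4 × 13.21 ≈ 53 years.

approximately 53 years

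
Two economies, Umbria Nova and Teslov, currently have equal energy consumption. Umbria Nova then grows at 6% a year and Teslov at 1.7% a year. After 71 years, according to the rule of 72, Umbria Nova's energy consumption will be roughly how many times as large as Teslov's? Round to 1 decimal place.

roughly 18.9 times

Rate gap = 6% − 1.7% = 4.3 points.
The ratio doubles every 72/4.3 ≈ 16.74 years.
71/16.74 ≈ 4.24 doublings → ratio ≈ 2^4.24 ≈ 18.9.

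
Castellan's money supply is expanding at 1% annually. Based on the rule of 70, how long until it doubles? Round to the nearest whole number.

around 70 years

At 1%, doubling takes about 70/1 = 70.00 years.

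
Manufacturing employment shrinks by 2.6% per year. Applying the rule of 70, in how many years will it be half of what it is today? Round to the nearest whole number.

about 27 years

The rule works in reverse for decay: 70/2.6 ≈ 26.92 years to halve.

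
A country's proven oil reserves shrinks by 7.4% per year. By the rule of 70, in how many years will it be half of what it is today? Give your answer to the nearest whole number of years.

about 9 years

The rule works in reverse for decay: 70/7.4 ≈ 9.46 years to halve.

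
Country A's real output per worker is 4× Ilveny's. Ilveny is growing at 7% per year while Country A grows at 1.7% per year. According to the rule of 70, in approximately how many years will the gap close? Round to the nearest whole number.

≈ 26 years

Ilveny gains on Country A at 7% − 1.7% = 5.3 points a year.
At that relative rate the gap halves every 70/5.3 ≈ 13.21 years.
A 4× gap closes after 2 halvings: 2 × 13.21 ≈ 26 years.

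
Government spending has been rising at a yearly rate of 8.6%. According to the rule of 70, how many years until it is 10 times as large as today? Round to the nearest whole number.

around 27 years

Doubling time ≈ 70/8.6 = 8.14 years.
10× is log₂ 10 ≈ 3.32 doublings, so ≈ 3.32 × 8.14 = 27 years.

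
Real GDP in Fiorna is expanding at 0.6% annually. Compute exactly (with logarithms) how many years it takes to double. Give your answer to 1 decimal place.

t = ln(2) / ln(1 + 0.006) = 0.6931 / 0.005982 ≈ 115.86.

115.9 years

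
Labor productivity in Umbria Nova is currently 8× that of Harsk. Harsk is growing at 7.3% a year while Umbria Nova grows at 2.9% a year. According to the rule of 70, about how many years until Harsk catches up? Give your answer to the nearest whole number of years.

Harsk gains on Umbria Nova at 7.3% − 2.9% = 4.4 points a year.
At that relative rate the gap halves every 70/4.4 ≈ 15.91 years.
An 8× gap closes after 3 halvings: 3 × 15.91 ≈ 48 years.

around 48 years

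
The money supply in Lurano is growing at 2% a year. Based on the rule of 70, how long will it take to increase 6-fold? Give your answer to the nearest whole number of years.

90 years

One doubling takes 70/2 = 35.00 years.
6× is log₂ 6 ≈ 2.58 doublings, so ≈ 2.58 × 35.00 = 90 years.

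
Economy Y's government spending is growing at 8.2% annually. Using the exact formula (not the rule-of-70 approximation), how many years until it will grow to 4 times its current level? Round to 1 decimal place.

17.6 years

t = ln(4) / ln(1 + 0.082) = 1.3863 / 0.078811 ≈ 17.59.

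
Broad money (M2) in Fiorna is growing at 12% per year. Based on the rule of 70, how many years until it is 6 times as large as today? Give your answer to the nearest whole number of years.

Doubling time ≈ 70/12 = 5.83 years.
6× is log₂ 6 ≈ 2.58 doublings, so ≈ 2.58 × 5.83 = 15 years.

roughly 15 years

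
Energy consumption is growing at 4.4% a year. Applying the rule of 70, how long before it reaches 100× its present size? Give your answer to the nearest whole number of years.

One doubling takes 70/4.4 = 15.91 years.
100× is log₂ 100 ≈ 6.64 doublings, so ≈ 6.64 × 15.91 = 106 years.

roughly 106 years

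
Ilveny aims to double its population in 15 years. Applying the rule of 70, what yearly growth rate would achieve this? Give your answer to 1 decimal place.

approximately 4.7%

70 / 15 ≈ 4.67, so about 4.7% per year.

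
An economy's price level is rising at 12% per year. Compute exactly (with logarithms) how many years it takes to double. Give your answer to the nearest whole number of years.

t = ln(2) / ln(1 + 0.12) = 0.6931 / 0.113329 ≈ 6.12.
≈ 6 years.

6 years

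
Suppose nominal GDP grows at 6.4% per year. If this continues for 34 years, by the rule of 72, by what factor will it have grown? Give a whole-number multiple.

about 8 times

At 6.4% one doubling takes ≈ 11.25 years; 34 years is 3 of them, so ×8.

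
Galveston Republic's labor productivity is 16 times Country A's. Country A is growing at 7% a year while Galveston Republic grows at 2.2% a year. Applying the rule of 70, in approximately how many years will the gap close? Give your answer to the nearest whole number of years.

58 years

Country A gains on Galveston Republic at 7% − 2.2% = 4.8 points a year.
At that relative rate the gap halves every 70/4.8 ≈ 14.58 years.
A 16 times gap closes after 4 halvings: 4 × 14.58 ≈ 58 years.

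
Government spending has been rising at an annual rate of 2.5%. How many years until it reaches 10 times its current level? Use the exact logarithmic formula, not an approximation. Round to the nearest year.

t = ln(10) / ln(1 + 0.025) = 2.3026 / 0.024693 ≈ 93.25.
≈ 93 years.

93 years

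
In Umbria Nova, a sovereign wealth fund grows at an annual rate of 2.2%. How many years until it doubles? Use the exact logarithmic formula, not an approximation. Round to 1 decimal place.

31.9 years

t = ln(2) / ln(1 + 0.022) = 0.6931 / 0.021761 ≈ 31.85.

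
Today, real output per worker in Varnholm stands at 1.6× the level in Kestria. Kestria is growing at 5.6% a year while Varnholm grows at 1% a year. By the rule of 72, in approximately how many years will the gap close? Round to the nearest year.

What matters is the difference: 4.6 pp.
Rule of 72 on the gap: the ratio halves every 72/4.6 ≈ 15.65 years.
A 1.6× gap takes log₂(1.6) ≈ 0.68 halvings to close: 0.68 × 15.65 ≈ 11 years.

approximately 11 years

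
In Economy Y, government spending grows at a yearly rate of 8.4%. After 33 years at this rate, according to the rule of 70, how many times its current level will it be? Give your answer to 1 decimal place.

Doubles every ≈ 8.33 years (70/8.4).
33 years is 3.96 doublings; 2^3.96 ≈ 15.6×.

about 15.6 times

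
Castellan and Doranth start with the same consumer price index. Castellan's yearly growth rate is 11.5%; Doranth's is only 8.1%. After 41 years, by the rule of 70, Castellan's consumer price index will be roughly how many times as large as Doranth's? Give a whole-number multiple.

around 4 times

Only the 3.4-point difference matters.
70/3.4 ≈ 20.59 years per doubling of the ratio; 41 years gives 1.99 doublings, so ≈ 4×.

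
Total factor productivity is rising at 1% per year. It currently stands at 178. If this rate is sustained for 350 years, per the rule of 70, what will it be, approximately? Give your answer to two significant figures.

about 5700

It doubles every 70/1 ≈ 70.00 years, so 350 years is 5.00 doublings.
2^5.00 ≈ 32.00; 178 × 32.00 ≈ 5700.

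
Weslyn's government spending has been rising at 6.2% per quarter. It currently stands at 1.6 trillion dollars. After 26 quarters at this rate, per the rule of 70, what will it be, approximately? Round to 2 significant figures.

roughly 7.9 trillion dollars

It doubles every 70/6.2 ≈ 11.29 quarters, so 26 quarters is 2.30 doublings.
2^2.30 ≈ 4.92; 1.6 × 4.92 ≈ 7.9 trillion dollars.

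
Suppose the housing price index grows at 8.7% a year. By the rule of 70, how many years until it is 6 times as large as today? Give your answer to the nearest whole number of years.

roughly 21 years

Doubling time ≈ 70/8.7 = 8.05 years.
Reaching 6× takes log₂(6) ≈ 2.58 doublings.
2.58 × 8.05 ≈ 21 years.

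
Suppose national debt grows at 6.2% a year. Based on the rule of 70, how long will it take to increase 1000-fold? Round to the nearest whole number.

around 113 years

Doubling time ≈ 70/6.2 = 11.29 years.
1000× is log₂ 1000 ≈ 9.97 doublings, so ≈ 9.97 × 11.29 = 113 years.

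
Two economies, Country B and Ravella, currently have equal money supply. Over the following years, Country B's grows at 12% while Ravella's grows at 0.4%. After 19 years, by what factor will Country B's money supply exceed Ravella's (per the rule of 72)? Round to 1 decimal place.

≈ 8.3 times

Rate gap = 12% − 0.4% = 11.6 points.
The ratio doubles every 72/11.6 ≈ 6.21 years.
19/6.21 ≈ 3.06 doublings → ratio ≈ 2^3.06 ≈ 8.3.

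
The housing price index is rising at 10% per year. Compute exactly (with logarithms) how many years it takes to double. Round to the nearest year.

t = ln(2) / ln(1 + 0.1) = 0.6931 / 0.095310 ≈ 7.27.
≈ 7 years.

7 years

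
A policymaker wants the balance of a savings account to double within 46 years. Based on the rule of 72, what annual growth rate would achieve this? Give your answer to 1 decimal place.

around 1.6%

72 / 46 ≈ 1.57, so about 1.6% annually.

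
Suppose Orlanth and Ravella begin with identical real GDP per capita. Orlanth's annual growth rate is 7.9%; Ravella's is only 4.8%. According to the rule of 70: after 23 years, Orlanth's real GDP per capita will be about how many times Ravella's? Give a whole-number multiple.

about 2 times

Orlanth pulls ahead at 3.1 pp per year, so the ratio doubles every 70/3.1 ≈ 22.58 years.
In 23 years that's 1.02 doublings: 2^1.02 ≈ 2.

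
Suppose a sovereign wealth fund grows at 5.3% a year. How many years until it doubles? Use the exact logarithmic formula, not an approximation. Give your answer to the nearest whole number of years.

t = ln(2) / ln(1 + 0.053) = 0.6931 / 0.051643 ≈ 13.42.
≈ 13 years.

13 years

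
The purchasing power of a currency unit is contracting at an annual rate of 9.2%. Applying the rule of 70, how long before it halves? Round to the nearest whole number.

Halving time ≈ 70 / 9.2 = 7.61 → 8 years.

≈ 8 years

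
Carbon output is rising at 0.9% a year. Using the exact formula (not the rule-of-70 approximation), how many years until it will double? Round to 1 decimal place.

t = ln(2) / ln(1 + 0.009) = 0.6931 / 0.008960 ≈ 77.35.

77.4 years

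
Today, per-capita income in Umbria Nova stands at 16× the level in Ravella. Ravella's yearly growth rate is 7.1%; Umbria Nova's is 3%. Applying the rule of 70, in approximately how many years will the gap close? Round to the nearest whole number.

approximately 68 years

The growth-rate gap is 7.1% − 3% = 4.1 percentage points.
So the ratio between them halves every 70/4.1 ≈ 17.07 years.
A 16× gap closes after 4 halvings: 4 × 17.07 ≈ 68 years.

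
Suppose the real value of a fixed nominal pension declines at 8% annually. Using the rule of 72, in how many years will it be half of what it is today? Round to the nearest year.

about 9 years

Halving time ≈ 72 / 8 = 9.00 → 9 years.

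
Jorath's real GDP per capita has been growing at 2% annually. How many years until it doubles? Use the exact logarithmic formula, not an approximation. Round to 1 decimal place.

35.0 years

t = ln(2) / ln(1 + 0.02) = 0.6931 / 0.019803 ≈ 35.00.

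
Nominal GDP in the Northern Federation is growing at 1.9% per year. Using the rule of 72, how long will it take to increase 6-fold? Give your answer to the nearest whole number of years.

Doubling time ≈ 72/1.9 = 37.89 years.
6× is log₂ 6 ≈ 2.58 doublings, so ≈ 2.58 × 37.89 = 98 years.

about 98 years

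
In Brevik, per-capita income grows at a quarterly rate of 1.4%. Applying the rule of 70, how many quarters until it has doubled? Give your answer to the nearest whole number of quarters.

approximately 50 quarters

Doubling time ≈ 70 / 1.4 = 50.00 quarters.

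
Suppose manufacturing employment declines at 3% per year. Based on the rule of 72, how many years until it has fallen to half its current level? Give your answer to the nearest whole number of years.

about 24 years

The rule works in reverse for decay: 72/3 ≈ 24.00 years to halve.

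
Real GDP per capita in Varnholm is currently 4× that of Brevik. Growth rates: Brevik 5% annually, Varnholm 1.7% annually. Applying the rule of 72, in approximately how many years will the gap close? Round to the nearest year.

The growth-rate gap is 5% − 1.7% = 3.3 percentage points.
So the ratio between them halves every 72/3.3 ≈ 21.82 years.
A 4× gap closes after 2 halvings: 2 × 21.82 ≈ 44 years.

approximately 44 years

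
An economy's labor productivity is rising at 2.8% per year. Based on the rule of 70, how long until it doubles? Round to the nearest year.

about 25 years

Doubling time ≈ 70 / 2.8 = 25.00 years.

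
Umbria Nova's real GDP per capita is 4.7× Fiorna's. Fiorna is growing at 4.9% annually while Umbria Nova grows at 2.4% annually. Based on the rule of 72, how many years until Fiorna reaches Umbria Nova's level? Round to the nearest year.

roughly 64 years

Fiorna gains on Umbria Nova at 4.9% − 2.4% = 2.5 points a year.
At that relative rate the gap halves every 72/2.5 ≈ 28.80 years.
A 4.7× gap takes log₂(4.7) ≈ 2.23 halvings to close: 2.23 × 28.80 ≈ 64 years.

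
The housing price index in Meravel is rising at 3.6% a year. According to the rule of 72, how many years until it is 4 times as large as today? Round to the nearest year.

One doubling takes 72/3.6 = 20.00 years.
4× is 2 doublings, so 2 × 20.00 ≈ 40 years.

about 40 years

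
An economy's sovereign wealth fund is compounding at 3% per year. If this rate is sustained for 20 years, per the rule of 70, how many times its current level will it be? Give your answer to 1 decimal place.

roughly 1.8 times

Doubling time ≈ 70/3 = 23.33 years.
20 years / 23.33 ≈ 0.86 doublings → factor 2^0.86 ≈ 1.8.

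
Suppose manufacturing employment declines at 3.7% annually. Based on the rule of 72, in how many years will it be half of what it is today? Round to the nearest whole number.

The rule works in reverse for decay: 72/3.7 ≈ 19.46 years to halve.

approximately 19 years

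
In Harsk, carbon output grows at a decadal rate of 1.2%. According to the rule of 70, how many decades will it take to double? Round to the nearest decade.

70/1.2 ≈ 58.33, so it doubles roughly every 58 decades.

approximately 58 decades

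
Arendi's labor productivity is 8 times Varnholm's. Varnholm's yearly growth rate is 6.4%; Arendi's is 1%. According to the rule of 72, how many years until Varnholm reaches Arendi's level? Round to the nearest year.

What matters is the difference: 5.4 pp.
Rule of 72 on the gap: the ratio halves every 72/5.4 ≈ 13.33 years.
An 8 times gap closes after 3 halvings: 3 × 13.33 ≈ 40 years.

40 years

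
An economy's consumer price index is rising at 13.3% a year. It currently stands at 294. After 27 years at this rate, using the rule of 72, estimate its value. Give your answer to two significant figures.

roughly 9300

Doubling time ≈ 72/13.3 = 5.41 years.
27 years is 27/5.41 ≈ 4.99 doublings, a factor of 2^4.99 ≈ 31.78.
294 × 31.78 ≈ 9300.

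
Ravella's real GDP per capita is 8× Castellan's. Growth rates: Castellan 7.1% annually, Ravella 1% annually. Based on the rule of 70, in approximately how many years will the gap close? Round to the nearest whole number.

around 34 years

What matters is the difference: 6.1 pp.
Rule of 70 on the gap: the ratio halves every 70/6.1 ≈ 11.48 years.
An 8× gap closes after 3 halvings: 3 × 11.48 ≈ 34 years.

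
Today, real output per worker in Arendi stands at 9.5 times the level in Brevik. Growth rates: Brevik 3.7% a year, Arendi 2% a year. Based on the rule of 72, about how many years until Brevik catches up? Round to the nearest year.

What matters is the difference: 1.7 pp.
Rule of 72 on the gap: the ratio halves every 72/1.7 ≈ 42.35 years.
A 9.5 times gap takes log₂(9.5) ≈ 3.25 halvings to close: 3.25 × 42.35 ≈ 138 years.

approximately 138 years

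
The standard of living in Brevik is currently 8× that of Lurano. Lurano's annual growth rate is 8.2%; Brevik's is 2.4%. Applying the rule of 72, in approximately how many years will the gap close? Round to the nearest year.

≈ 37 years

The growth-rate gap is 8.2% − 2.4% = 5.8 percentage points.
So the ratio between them halves every 72/5.8 ≈ 12.41 years.
An 8× gap closes after 3 halvings: 3 × 12.41 ≈ 37 years.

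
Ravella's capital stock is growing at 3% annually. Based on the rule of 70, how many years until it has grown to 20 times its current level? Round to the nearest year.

101 years

One doubling takes 70/3 = 23.33 years.
Reaching 20× takes log₂(20) ≈ 4.32 doublings.
4.32 × 23.33 ≈ 101 years.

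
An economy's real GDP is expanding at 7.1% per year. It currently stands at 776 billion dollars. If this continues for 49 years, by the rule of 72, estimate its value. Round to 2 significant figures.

It doubles every 72/7.1 ≈ 10.14 years, so 49 years is 4.83 doublings.
2^4.83 ≈ 28.44; 776 × 28.44 ≈ 22000 billion dollars.

≈ 22000 billion dollars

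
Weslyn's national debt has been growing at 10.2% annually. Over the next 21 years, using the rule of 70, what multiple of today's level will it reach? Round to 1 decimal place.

Doubling time ≈ 70/10.2 = 6.86 years.
21 years / 6.86 ≈ 3.06 doublings → factor 2^3.06 ≈ 8.3.

roughly 8.3 times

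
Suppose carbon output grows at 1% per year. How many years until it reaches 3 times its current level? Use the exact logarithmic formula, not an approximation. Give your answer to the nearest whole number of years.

t = ln(3) / ln(1 + 0.01) = 1.0986 / 0.009950 ≈ 110.41.
≈ 110 years.

110 years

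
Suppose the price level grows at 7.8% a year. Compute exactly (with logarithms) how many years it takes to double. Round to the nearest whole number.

t = ln(2) / ln(1 + 0.078) = 0.6931 / 0.075107 ≈ 9.23.
≈ 9 years.

9 years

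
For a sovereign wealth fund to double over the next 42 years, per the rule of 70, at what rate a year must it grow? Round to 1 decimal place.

about 1.7%

70 / 42 ≈ 1.67, so about 1.7% a year.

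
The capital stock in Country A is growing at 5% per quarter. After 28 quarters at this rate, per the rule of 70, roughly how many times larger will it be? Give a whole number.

≈ 4 times

Doubling time ≈ 70/5 = 14.00 quarters.
28/14.00 ≈ 2 doublings, so about 2^2 = 4×.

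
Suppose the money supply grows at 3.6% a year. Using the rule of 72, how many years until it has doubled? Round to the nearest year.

At 3.6%, doubling takes about 72/3.6 = 20.00 years.

approximately 20 years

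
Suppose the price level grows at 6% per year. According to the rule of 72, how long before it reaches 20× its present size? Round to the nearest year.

Doubling time ≈ 72/6 = 12.00 years.
20× is log₂ 20 ≈ 4.32 doublings, so ≈ 4.32 × 12.00 = 52 years.

approximately 52 years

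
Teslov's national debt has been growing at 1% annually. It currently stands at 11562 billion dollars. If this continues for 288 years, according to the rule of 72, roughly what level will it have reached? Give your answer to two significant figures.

It doubles every 72/1 ≈ 72.00 years, so 288 years is 4.00 doublings.
2^4.00 ≈ 16.00; 11562 × 16.00 ≈ 180000 billion dollars.

roughly 180000 billion dollars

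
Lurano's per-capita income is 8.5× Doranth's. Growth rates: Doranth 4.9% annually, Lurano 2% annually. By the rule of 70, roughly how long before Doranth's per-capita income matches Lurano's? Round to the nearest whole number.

The growth-rate gap is 4.9% − 2% = 2.9 percentage points.
So the ratio between them halves every 70/2.9 ≈ 24.14 years.
An 8.5× gap takes log₂(8.5) ≈ 3.09 halvings to close: 3.09 × 24.14 ≈ 75 years.

≈ 75 years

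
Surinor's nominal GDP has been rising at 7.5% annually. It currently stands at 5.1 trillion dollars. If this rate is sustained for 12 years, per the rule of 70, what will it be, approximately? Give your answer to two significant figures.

12 trillion dollars

Doubling time ≈ 70/7.5 = 9.33 years.
12 years is 12/9.33 ≈ 1.29 doublings, a factor of 2^1.29 ≈ 2.45.
5.1 × 2.45 ≈ 12 trillion dollars.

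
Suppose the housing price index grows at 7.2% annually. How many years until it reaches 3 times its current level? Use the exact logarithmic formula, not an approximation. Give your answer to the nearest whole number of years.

t = ln(3) / ln(1 + 0.072) = 1.0986 / 0.069526 ≈ 15.80.
≈ 16 years.

16 years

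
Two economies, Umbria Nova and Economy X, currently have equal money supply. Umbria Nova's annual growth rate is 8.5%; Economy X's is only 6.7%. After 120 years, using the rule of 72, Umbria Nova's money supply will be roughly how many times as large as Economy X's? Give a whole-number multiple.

about 8 times

Only the 1.8-point difference matters.
72/1.8 ≈ 40.00 years per doubling of the ratio; 120 years gives 3.00 doublings, so ≈ 8×.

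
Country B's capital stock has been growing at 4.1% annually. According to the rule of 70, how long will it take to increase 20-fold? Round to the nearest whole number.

At 4.1% it doubles every 70/4.1 ≈ 17.07 years.
20× is log₂ 20 ≈ 4.32 doublings, so ≈ 4.32 × 17.07 = 74 years.

around 74 years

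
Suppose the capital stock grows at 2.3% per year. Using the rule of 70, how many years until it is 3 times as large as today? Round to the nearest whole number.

At 2.3% it doubles every 70/2.3 ≈ 30.43 years.
Reaching 3× takes log₂(3) ≈ 1.58 doublings.
1.58 × 30.43 ≈ 48 years.

around 48 years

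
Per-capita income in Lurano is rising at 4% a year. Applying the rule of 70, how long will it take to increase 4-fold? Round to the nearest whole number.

approximately 35 years

At 4% it doubles every 70/4 ≈ 17.50 years.
Getting to 4× needs 2 doublings: 2 × 17.50 ≈ 35 years.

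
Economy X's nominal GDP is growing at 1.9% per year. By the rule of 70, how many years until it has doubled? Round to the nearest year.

At 1.9%, doubling takes about 70/1.9 = 36.84 years.

roughly 37 years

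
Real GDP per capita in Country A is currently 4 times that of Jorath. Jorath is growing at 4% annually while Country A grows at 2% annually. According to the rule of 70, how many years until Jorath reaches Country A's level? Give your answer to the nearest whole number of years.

Jorath gains on Country A at 4% − 2% = 2 points a year.
At that relative rate the gap halves every 70/2 ≈ 35.00 years.
A 4 times gap closes after 2 halvings: 2 × 35.00 ≈ 70 years.

approximately 70 years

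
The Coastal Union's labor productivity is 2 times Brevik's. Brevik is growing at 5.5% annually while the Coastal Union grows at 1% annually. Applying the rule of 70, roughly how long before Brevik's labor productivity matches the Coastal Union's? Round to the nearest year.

What matters is the difference: 4.5 pp.
Rule of 70 on the gap: the ratio halves every 70/4.5 ≈ 15.56 years.
A 2 times gap closes after 1 halving: 1 × 15.56 ≈ 16 years.

approximately 16 years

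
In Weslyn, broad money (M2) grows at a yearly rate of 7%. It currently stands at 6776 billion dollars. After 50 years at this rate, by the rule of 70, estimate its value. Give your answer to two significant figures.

roughly 220000 billion dollars

It doubles every 70/7 ≈ 10.00 years, so 50 years is 5.00 doublings.
2^5.00 ≈ 32.00; 6776 × 32.00 ≈ 220000 billion dollars.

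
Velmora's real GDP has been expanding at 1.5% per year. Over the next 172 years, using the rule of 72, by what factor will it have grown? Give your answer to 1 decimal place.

roughly 12.0 times

Doubles every ≈ 48.00 years (72/1.5).
172 years is 3.58 doublings; 2^3.58 ≈ 12.0×.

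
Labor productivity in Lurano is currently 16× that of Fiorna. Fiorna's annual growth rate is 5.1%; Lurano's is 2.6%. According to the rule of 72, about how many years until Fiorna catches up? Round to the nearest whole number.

The growth-rate gap is 5.1% − 2.6% = 2.5 percentage points.
So the ratio between them halves every 72/2.5 ≈ 28.80 years.
A 16× gap closes after 4 halvings: 4 × 28.80 ≈ 115 years.

≈ 115 years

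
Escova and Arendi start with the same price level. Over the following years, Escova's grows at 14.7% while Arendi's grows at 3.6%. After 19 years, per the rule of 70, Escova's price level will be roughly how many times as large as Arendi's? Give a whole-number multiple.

Rate gap = 14.7% − 3.6% = 11.1 points.
The ratio doubles every 70/11.1 ≈ 6.31 years.
19/6.31 ≈ 3.01 doublings → ratio ≈ 2^3.01 ≈ 8.

roughly 8 times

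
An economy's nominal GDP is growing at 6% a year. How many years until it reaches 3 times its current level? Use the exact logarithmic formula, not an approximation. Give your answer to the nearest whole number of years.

19 years

t = ln(3) / ln(1 + 0.06) = 1.0986 / 0.058269 ≈ 18.85.
≈ 19 years.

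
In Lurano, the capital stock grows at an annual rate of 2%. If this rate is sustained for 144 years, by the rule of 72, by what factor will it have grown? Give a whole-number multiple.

Doubling time ≈ 72/2 = 36.00 years.
144/36.00 ≈ 4 doublings, so about 2^4 = 16×.

about 16 times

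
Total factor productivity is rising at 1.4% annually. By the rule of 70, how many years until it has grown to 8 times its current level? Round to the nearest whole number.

Doubling time ≈ 70/1.4 = 50.00 years.
8 = 2^3, so 3 doublings → 150 years.

roughly 150 years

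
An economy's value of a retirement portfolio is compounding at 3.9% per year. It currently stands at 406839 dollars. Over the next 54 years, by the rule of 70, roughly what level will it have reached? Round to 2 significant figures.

about 3300000 dollars

Doubling time ≈ 70/3.9 = 17.95 years.
54 years is 54/17.95 ≈ 3.01 doublings, a factor of 2^3.01 ≈ 8.06.
406839 × 8.06 ≈ 3300000 dollars.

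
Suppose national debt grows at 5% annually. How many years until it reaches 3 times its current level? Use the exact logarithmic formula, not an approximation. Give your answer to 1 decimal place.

22.5 years

t = ln(3) / ln(1 + 0.05) = 1.0986 / 0.048790 ≈ 22.52.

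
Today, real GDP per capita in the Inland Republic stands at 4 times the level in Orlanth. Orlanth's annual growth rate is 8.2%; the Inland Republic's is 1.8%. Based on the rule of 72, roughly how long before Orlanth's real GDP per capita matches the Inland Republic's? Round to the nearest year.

around 23 years

The growth-rate gap is 8.2% − 1.8% = 6.4 percentage points.
So the ratio between them halves every 72/6.4 ≈ 11.25 years.
A 4 times gap closes after 2 halvings: 2 × 11.25 ≈ 23 years.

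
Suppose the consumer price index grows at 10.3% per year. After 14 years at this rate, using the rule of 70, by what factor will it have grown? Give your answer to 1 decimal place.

Doubling time ≈ 70/10.3 = 6.80 years.
14 years / 6.80 ≈ 2.06 doublings → factor 2^2.06 ≈ 4.2.

≈ 4.2 times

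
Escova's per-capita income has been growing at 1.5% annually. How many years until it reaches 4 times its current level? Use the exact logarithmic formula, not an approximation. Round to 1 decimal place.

93.1 years

t = ln(4) / ln(1 + 0.015) = 1.3863 / 0.014889 ≈ 93.11.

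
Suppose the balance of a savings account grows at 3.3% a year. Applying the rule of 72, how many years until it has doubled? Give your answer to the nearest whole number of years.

≈ 22 years

Doubling time ≈ 72 / 3.3 = 21.82 years.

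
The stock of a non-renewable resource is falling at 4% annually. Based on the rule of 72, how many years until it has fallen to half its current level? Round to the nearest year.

about 18 years

Halving time ≈ 72 / 4 = 18.00 → 18 years.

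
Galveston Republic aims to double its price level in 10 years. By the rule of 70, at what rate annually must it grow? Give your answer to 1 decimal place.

70 / 10 ≈ 7.00, so about 7.0% annually.

roughly 7.0% annually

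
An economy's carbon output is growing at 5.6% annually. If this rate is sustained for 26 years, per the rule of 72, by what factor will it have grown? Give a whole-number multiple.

Doubling time ≈ 72/5.6 = 12.86 years.
26/12.86 ≈ 2 doublings, so about 2^2 = 4×.

about 4 times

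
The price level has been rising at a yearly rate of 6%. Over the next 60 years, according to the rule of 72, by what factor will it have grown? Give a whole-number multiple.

around 32 times

Doubling time ≈ 72/6 = 12.00 years.
60/12.00 ≈ 5 doublings, so about 2^5 = 32×.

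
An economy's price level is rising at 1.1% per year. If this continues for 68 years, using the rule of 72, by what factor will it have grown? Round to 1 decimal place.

Doubles every ≈ 65.45 years (72/1.1).
68 years is 1.04 doublings; 2^1.04 ≈ 2.1×.

≈ 2.1 times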